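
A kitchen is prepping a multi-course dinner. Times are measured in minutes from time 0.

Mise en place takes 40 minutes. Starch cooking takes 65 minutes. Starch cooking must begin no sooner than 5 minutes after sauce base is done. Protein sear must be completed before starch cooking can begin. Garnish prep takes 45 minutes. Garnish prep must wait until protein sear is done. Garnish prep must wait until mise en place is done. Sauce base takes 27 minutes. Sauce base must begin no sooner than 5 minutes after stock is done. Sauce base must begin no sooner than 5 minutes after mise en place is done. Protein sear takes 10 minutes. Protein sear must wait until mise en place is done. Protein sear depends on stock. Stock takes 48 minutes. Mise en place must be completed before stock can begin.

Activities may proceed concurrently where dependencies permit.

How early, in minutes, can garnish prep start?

Mise en place can start immediately at minute 0; it finishes at minute 40.
Stock waits on mise en place (finishes minute 40), so it starts at minute 40 and finishes at 40 + 48 = minute 88.
Protein sear has to wait for mise en place (finishes minute 40); stock (finishes minute 88). The latest of these is minute 88, so protein sear runs minute 88 to 88 + 10 = minute 98.
Garnish prep waits on protein sear (finishes minute 98); mise en place (finishes minute 40). The latest of these is minute 98, which is the earliest garnish prep can start.

98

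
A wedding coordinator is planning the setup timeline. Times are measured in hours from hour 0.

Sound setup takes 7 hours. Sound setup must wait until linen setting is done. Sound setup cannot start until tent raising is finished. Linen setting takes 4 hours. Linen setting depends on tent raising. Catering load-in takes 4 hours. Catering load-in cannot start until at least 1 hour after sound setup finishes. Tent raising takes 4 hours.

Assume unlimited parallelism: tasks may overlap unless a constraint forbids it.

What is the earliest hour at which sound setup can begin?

Tent raising has no prerequisites, so it starts at hour 0 and finishes at hour 4.
After tent raising (finishes hour 4), linen setting can start at hour 4 and finishes at hour 8.
Sound setup waits on linen setting (finishes hour 8); tent raising (finishes hour 4). The latest of these is hour 8, which is the earliest sound setup can start.

8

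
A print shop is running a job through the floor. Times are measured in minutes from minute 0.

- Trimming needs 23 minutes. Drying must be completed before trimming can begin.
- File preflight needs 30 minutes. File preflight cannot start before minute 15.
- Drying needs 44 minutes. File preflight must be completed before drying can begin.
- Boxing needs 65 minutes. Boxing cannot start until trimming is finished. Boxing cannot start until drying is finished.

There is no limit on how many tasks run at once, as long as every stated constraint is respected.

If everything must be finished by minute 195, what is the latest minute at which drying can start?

63

To finish by minute 195, boxing (duration 65) must start no later than minute 130.
Trimming has to be done before boxing (must start by minute 130). That means finishing by minute 130, i.e. starting by 130 − 23 = minute 107.
Drying has several dependents: trimming (must start by minute 107); boxing (must start by minute 130). The earliest of those limits is minute 107, so drying must start by 107 − 44 = minute 63.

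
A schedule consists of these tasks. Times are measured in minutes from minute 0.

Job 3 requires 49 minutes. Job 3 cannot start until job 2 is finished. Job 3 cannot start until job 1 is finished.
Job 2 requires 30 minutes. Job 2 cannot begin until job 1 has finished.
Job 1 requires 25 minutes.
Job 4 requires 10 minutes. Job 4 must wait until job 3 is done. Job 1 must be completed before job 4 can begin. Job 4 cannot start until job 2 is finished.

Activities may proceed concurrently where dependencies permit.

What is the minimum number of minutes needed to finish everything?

Nothing blocks job 1, so it runs from minute 0 to minute 25.
Job 2 cannot begin until job 1 (finishes minute 25). It runs from minute 25 to 25 + 30 = minute 55.
For job 3: job 2 (finishes minute 55); job 1 (finishes minute 25). Taking the maximum gives a start of minute 55, and it finishes at 55 + 49 = minute 104.
Job 4 cannot start until job 3 (finishes minute 104); job 1 (finishes minute 25); job 2 (finishes minute 55). The controlling bound is minute 104, so job 4 finishes at 104 + 10 = minute 114.
All tasks are finished once the last one completes. Finish times: Job 1 at 25, Job 2 at 55, Job 3 at 104, Job 4 at 114. The latest is minute 114.

114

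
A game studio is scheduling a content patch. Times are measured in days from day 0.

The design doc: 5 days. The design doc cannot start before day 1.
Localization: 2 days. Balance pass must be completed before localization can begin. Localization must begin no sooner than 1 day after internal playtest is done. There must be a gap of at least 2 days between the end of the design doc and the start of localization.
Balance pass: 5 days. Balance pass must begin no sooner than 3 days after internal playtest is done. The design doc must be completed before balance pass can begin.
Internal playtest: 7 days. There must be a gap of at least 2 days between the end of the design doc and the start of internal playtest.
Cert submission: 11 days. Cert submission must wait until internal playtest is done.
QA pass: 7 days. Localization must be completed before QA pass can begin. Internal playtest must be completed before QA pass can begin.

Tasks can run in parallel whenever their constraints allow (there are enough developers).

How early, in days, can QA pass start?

The design doc waits on its own release at day 1, so it starts at day 1 and finishes at 1 + 5 = day 6.
After the design doc (finishes day 6, plus 2-day gap → day 8), internal playtest can start at day 8 and finishes at day 15.
Balance pass cannot start until internal playtest (finishes day 15, plus 3-day gap → day 18); the design doc (finishes day 6). The controlling bound is day 18, so balance pass finishes at 18 + 5 = day 23.
Localization has to wait for balance pass (finishes day 23); internal playtest (finishes day 15, plus 1-day gap → day 16); the design doc (finishes day 6, plus 2-day gap → day 8). The latest of these is day 23, so localization runs day 23 to 23 + 2 = day 25.
QA pass waits on localization (finishes day 25); internal playtest (finishes day 15). The latest of these is day 25, which is the earliest QA pass can start.

25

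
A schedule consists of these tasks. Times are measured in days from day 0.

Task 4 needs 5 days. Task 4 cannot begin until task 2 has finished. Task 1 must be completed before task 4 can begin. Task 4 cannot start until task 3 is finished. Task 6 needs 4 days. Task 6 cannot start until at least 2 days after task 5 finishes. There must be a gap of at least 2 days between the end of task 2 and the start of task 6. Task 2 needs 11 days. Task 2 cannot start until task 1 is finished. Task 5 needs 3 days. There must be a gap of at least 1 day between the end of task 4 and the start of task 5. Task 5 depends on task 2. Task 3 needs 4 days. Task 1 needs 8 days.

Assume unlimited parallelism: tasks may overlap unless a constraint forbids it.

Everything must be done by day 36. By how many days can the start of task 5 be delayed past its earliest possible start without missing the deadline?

Nothing blocks task 3, so it runs from day 0 to day 4.
Task 1 can start immediately at day 0; it finishes at day 8.
After task 1 (finishes day 8), task 2 can start at day 8 and finishes at day 19.
Task 4 cannot start until task 2 (finishes day 19); task 1 (finishes day 8); task 3 (finishes day 4). The controlling bound is day 19, so task 4 finishes at 19 + 5 = day 24.
For task 5: task 4 (finishes day 24, plus 1-day gap → day 25); task 2 (finishes day 19). Taking the maximum gives a start of day 25, and it finishes at 25 + 3 = day 28.

Working backward from the deadline:
Nothing follows task 6; the deadline of day 36 is its only limit. It must start by 36 − 4 = day 32.
Task 5 must finish before task 6 (must start by day 32, minus 2-day gap → day 30). With a 3-day duration, task 5 must start by 30 − 3 = day 27.
So task 5 can start as early as day 25 and as late as day 27, giving 27 − 25 = 2 days of slack.

2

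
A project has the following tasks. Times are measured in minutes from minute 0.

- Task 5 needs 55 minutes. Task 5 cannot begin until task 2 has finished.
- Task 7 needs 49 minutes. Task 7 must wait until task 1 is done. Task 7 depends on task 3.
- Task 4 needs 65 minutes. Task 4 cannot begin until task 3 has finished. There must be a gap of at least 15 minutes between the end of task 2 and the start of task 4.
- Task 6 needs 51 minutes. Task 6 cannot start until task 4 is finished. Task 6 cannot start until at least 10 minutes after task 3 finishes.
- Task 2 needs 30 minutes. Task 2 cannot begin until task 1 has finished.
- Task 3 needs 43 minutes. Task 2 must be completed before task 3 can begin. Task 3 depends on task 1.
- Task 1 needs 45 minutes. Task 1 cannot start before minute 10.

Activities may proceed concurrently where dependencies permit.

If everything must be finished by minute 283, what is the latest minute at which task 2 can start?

Task 6 has no dependents, so it just needs to finish by minute 283. Starting by 283 − 51 = minute 232 achieves that.
Task 4 feeds into task 6 (must start by minute 232); so task 4 must finish by minute 232 and therefore start by minute 167.
Task 7 must finish by minute 283; it takes 49 minutes, so it must start by 283 − 49 = minute 234.
For task 3: task 4 (must start by minute 167); task 6 (must start by minute 232, minus 10-minute gap → minute 222); task 7 (must start by minute 234). The most restrictive is minute 167; with a 43-minute duration, task 3 must start by minute 124.
Nothing follows task 5; the deadline of minute 283 is its only limit. It must start by 283 − 55 = minute 228.
Task 2 has several dependents: task 3 (must start by minute 124); task 4 (must start by minute 167, minus 15-minute gap → minute 152); task 5 (must start by minute 228). The earliest of those limits is minute 124, so task 2 must start by 124 − 30 = minute 94.

94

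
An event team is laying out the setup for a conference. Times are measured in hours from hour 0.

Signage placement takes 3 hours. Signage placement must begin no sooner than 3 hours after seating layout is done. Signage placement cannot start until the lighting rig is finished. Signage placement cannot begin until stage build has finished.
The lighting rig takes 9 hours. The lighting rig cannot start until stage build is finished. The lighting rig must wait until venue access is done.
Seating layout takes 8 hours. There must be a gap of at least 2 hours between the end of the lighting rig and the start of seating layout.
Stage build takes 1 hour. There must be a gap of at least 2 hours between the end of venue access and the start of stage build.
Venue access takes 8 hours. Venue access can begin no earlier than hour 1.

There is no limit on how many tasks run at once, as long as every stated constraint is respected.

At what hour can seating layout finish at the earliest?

Venue access cannot begin until its own release at hour 1. It runs from hour 1 to 1 + 8 = hour 9.
After venue access (finishes hour 9, plus 2-hour gap → hour 11), stage build can start at hour 11 and finishes at hour 12.
The lighting rig needs all of stage build (finishes hour 12); venue access (finishes hour 9). That puts its earliest start at hour 12; it finishes at 12 + 9 = hour 21.
Seating layout cannot begin until the lighting rig (finishes hour 21, plus 2-hour gap → hour 23). It runs from hour 23 to 23 + 8 = hour 31.

31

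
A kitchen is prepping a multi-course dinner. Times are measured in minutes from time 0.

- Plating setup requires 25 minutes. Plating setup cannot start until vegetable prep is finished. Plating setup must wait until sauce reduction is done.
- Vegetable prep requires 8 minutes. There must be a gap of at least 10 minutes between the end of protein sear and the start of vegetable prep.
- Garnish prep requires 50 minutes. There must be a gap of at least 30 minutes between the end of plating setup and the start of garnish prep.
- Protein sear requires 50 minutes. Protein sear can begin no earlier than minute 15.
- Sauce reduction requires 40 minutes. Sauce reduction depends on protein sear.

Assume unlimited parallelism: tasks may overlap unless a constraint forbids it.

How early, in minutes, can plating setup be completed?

130

Protein sear waits on its own release at minute 15, so it starts at minute 15 and finishes at 15 + 50 = minute 65.
Sauce reduction cannot begin until protein sear (finishes minute 65). It runs from minute 65 to 65 + 40 = minute 105.
Vegetable prep waits on protein sear (finishes minute 65, plus 10-minute gap → minute 75), so it starts at minute 75 and finishes at 75 + 8 = minute 83.
Plating setup has to wait for vegetable prep (finishes minute 83); sauce reduction (finishes minute 105). The latest of these is minute 105, so plating setup runs minute 105 to 105 + 25 = minute 130.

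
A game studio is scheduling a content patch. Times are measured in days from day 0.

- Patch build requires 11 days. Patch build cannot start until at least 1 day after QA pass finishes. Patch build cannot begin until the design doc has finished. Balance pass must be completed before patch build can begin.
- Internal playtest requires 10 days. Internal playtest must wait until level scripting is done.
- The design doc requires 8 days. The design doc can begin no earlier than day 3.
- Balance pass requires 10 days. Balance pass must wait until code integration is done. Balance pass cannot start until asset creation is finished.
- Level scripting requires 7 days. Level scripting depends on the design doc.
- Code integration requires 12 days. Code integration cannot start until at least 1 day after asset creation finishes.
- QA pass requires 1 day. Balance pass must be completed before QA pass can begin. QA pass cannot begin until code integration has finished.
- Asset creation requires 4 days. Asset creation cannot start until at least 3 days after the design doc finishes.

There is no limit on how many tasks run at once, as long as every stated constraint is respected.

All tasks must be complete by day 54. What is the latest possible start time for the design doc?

3

Patch build has no dependents, so it just needs to finish by day 54. Starting by 54 − 11 = day 43 achieves that.
QA pass feeds into patch build (must start by day 43, minus 1-day gap → day 42); so QA pass must finish by day 42 and therefore start by day 41.
Balance pass has several dependents: QA pass (must start by day 41); patch build (must start by day 43). The earliest of those limits is day 41, so balance pass must start by 41 − 10 = day 31.
Code integration must finish in time for balance pass (must start by day 31); QA pass (must start by day 41). The tightest is day 31, so code integration must start by 31 − 12 = day 19.
Asset creation must finish in time for code integration (must start by day 19, minus 1-day gap → day 18); balance pass (must start by day 31). The tightest is day 18, so asset creation must start by 18 − 4 = day 14.
Nothing follows internal playtest; the deadline of day 54 is its only limit. It must start by 54 − 10 = day 44.
Since internal playtest (must start by day 44) depends on it, level scripting must finish by day 44. Backing off its 7-day duration gives a latest start of day 37.
The design doc feeds asset creation (must start by day 14, minus 3-day gap → day 11); level scripting (must start by day 37); patch build (must start by day 43). Taking the minimum, the design doc must finish by day 11 and start by 11 − 8 = day 3.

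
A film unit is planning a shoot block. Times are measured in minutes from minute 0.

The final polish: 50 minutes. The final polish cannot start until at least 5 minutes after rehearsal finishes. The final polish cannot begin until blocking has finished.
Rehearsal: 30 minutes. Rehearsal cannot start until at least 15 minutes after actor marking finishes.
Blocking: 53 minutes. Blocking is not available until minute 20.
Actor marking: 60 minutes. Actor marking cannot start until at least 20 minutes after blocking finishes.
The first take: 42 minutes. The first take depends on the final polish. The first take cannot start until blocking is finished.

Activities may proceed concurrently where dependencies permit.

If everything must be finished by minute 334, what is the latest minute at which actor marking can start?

132

To finish by minute 334, the first take (duration 42) must start no later than minute 292.
The final polish must finish before the first take (must start by minute 292). With a 50-minute duration, the final polish must start by 292 − 50 = minute 242.
Since the final polish (must start by minute 242, minus 5-minute gap → minute 237) depends on it, rehearsal must finish by minute 237. Backing off its 30-minute duration gives a latest start of minute 207.
Actor marking has to be done before rehearsal (must start by minute 207, minus 15-minute gap → minute 192). That means finishing by minute 192, i.e. starting by 192 − 60 = minute 132.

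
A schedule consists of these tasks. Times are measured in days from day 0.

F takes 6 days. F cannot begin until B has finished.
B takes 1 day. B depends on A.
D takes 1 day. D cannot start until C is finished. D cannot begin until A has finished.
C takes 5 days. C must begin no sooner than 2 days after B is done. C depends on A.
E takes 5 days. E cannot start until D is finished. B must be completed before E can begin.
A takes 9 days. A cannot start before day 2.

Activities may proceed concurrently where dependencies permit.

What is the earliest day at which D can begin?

19

After its own release at day 2, A can start at day 2 and finishes at day 11.
B waits on A (finishes day 11), so it starts at day 11 and finishes at 11 + 1 = day 12.
C has to wait for B (finishes day 12, plus 2-day gap → day 14); A (finishes day 11). The latest of these is day 14, so C runs day 14 to 14 + 5 = day 19.
D waits on C (finishes day 19); A (finishes day 11). The latest of these is day 19, which is the earliest D can start.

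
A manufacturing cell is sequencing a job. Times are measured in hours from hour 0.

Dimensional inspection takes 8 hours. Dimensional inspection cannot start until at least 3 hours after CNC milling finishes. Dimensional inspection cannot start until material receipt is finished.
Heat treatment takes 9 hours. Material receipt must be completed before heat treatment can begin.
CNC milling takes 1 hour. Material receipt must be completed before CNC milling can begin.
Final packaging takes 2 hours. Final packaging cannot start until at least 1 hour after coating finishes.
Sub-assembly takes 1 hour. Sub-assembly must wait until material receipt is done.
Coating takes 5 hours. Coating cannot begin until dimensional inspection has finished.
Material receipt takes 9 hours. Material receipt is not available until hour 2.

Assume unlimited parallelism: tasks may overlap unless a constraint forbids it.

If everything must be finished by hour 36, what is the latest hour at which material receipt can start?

Nothing follows final packaging; the deadline of hour 36 is its only limit. It must start by 36 − 2 = hour 34.
Coating has to be done before final packaging (must start by hour 34, minus 1-hour gap → hour 33). That means finishing by hour 33, i.e. starting by 33 − 5 = hour 28.
Dimensional inspection has to be done before coating (must start by hour 28). That means finishing by hour 28, i.e. starting by 28 − 8 = hour 20.
CNC milling has to be done before dimensional inspection (must start by hour 20, minus 3-hour gap → hour 17). That means finishing by hour 17, i.e. starting by 17 − 1 = hour 16.
Heat treatment must finish by hour 36; it takes 9 hours, so it must start by 36 − 9 = hour 27.
To finish by hour 36, sub-assembly (duration 1) must start no later than hour 35.
Material receipt has several dependents: CNC milling (must start by hour 16); heat treatment (must start by hour 27); dimensional inspection (must start by hour 20); sub-assembly (must start by hour 35). The earliest of those limits is hour 16, so material receipt must start by 16 − 9 = hour 7.

7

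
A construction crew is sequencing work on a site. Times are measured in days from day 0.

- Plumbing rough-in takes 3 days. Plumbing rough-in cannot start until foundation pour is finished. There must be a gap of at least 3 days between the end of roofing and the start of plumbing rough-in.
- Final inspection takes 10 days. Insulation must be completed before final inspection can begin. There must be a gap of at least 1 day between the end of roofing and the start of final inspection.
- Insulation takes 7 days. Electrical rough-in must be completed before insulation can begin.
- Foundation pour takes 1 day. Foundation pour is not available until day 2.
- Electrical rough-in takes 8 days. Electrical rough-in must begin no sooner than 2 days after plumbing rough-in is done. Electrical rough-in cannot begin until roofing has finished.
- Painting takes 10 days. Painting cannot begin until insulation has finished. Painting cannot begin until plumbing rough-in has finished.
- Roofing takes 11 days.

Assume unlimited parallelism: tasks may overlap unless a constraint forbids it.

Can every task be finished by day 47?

Roofing can start immediately at day 0; it finishes at day 11.
After its own release at day 2, foundation pour can start at day 2 and finishes at day 3.
For plumbing rough-in: foundation pour (finishes day 3); roofing (finishes day 11, plus 3-day gap → day 14). Taking the maximum gives a start of day 14, and it finishes at 14 + 3 = day 17.
For electrical rough-in: plumbing rough-in (finishes day 17, plus 2-day gap → day 19); roofing (finishes day 11). Taking the maximum gives a start of day 19, and it finishes at 19 + 8 = day 27.
Insulation waits on electrical rough-in (finishes day 27), so it starts at day 27 and finishes at 27 + 7 = day 34.
Final inspection needs all of insulation (finishes day 34); roofing (finishes day 11, plus 1-day gap → day 12). That puts its earliest start at day 34; it finishes at 34 + 10 = day 44.
Painting has to wait for insulation (finishes day 34); plumbing rough-in (finishes day 17). The latest of these is day 34, so painting runs day 34 to 34 + 10 = day 44.
Every task is finished by day 44, which is no later than the deadline of 47, so the schedule is feasible.

Yes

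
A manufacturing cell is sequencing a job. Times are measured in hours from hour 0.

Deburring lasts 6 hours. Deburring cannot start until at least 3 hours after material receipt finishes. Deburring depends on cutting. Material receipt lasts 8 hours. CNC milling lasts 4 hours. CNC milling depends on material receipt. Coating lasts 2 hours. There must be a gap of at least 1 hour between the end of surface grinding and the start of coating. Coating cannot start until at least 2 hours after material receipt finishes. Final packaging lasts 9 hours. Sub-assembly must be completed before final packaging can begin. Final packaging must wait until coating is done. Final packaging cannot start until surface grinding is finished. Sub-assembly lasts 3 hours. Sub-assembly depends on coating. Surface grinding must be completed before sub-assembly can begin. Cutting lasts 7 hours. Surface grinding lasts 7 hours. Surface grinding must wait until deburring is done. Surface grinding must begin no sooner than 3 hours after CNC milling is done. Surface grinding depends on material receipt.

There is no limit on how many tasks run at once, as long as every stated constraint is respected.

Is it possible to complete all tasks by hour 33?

Cutting can start immediately at hour 0; it finishes at hour 7.
Nothing blocks material receipt, so it runs from hour 0 to hour 8.
CNC milling cannot begin until material receipt (finishes hour 8). It runs from hour 8 to 8 + 4 = hour 12.
Deburring cannot start until material receipt (finishes hour 8, plus 3-hour gap → hour 11); cutting (finishes hour 7). The controlling bound is hour 11, so deburring finishes at 11 + 6 = hour 17.
Surface grinding needs all of deburring (finishes hour 17); CNC milling (finishes hour 12, plus 3-hour gap → hour 15); material receipt (finishes hour 8). That puts its earliest start at hour 17; it finishes at 17 + 7 = hour 24.
For coating: surface grinding (finishes hour 24, plus 1-hour gap → hour 25); material receipt (finishes hour 8, plus 2-hour gap → hour 10). Taking the maximum gives a start of hour 25, and it finishes at 25 + 2 = hour 27.
Sub-assembly needs all of coating (finishes hour 27); surface grinding (finishes hour 24). That puts its earliest start at hour 27; it finishes at 27 + 3 = hour 30.
Final packaging cannot start until sub-assembly (finishes hour 30); coating (finishes hour 27); surface grinding (finishes hour 24). The controlling bound is hour 30, so final packaging finishes at 30 + 9 = hour 39.
The earliest everything can be done is hour 39, which is after the deadline of 33, so it is not possible.

No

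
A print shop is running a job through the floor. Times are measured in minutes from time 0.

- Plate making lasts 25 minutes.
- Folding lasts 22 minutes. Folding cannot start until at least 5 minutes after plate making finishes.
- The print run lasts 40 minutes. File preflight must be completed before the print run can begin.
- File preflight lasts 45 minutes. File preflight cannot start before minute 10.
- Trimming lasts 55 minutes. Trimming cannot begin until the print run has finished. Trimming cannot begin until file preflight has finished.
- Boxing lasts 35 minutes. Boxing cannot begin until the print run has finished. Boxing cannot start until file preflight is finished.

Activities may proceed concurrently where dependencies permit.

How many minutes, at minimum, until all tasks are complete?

Plate making has no prerequisites, so it starts at minute 0 and finishes at minute 25.
Folding cannot begin until plate making (finishes minute 25, plus 5-minute gap → minute 30). It runs from minute 30 to 30 + 22 = minute 52.
File preflight waits on its own release at minute 10, so it starts at minute 10 and finishes at 10 + 45 = minute 55.
After file preflight (finishes minute 55), the print run can start at minute 55 and finishes at minute 95.
Boxing has to wait for the print run (finishes minute 95); file preflight (finishes minute 55). The latest of these is minute 95, so boxing runs minute 95 to 95 + 35 = minute 130.
Trimming needs all of the print run (finishes minute 95); file preflight (finishes minute 55). That puts its earliest start at minute 95; it finishes at 95 + 55 = minute 150.
All tasks are finished once the last one completes. Finish times: File preflight at 55, Plate making at 25, The print run at 95, Trimming at 150, Folding at 52, Boxing at 130. The latest is minute 150.

150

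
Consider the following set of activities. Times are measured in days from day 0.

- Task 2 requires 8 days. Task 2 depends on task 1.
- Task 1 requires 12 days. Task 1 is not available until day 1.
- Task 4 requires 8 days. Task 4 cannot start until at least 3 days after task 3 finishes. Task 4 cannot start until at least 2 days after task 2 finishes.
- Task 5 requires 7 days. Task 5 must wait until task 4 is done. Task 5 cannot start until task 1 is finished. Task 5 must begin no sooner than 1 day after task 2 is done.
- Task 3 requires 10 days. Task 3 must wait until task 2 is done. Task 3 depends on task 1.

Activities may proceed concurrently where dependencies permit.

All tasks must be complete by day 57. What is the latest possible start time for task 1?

9

Task 5 must finish by day 57; it takes 7 days, so it must start by 57 − 7 = day 50.
Task 4 must finish before task 5 (must start by day 50). With an 8-day duration, task 4 must start by 50 − 8 = day 42.
Task 3 has to be done before task 4 (must start by day 42, minus 3-day gap → day 39). That means finishing by day 39, i.e. starting by 39 − 10 = day 29.
Task 2 feeds task 3 (must start by day 29); task 4 (must start by day 42, minus 2-day gap → day 40); task 5 (must start by day 50, minus 1-day gap → day 49). Taking the minimum, task 2 must finish by day 29 and start by 29 − 8 = day 21.
Task 1 must finish in time for task 2 (must start by day 21); task 3 (must start by day 29); task 5 (must start by day 50). The tightest is day 21, so task 1 must start by 21 − 12 = day 9.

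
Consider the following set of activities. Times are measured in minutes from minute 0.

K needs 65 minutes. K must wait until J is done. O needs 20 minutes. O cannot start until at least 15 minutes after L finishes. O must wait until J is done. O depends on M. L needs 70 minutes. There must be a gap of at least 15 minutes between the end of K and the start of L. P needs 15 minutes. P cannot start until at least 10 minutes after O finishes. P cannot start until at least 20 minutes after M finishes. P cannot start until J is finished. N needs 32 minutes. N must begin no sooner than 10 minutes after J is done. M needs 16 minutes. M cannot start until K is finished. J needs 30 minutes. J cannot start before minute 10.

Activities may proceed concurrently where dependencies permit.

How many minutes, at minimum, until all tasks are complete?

J cannot begin until its own release at minute 10. It runs from minute 10 to 10 + 30 = minute 40.
N cannot begin until J (finishes minute 40, plus 10-minute gap → minute 50). It runs from minute 50 to 50 + 32 = minute 82.
K waits on J (finishes minute 40), so it starts at minute 40 and finishes at 40 + 65 = minute 105.
M waits on K (finishes minute 105), so it starts at minute 105 and finishes at 105 + 16 = minute 121.
L waits on K (finishes minute 105, plus 15-minute gap → minute 120), so it starts at minute 120 and finishes at 120 + 70 = minute 190.
O needs all of L (finishes minute 190, plus 15-minute gap → minute 205); J (finishes minute 40); M (finishes minute 121). That puts its earliest start at minute 205; it finishes at 205 + 20 = minute 225.
P cannot start until O (finishes minute 225, plus 10-minute gap → minute 235); M (finishes minute 121, plus 20-minute gap → minute 141); J (finishes minute 40). The controlling bound is minute 235, so P finishes at 235 + 15 = minute 250.
All tasks are finished once the last one completes. Finish times: J at 40, K at 105, L at 190, M at 121, N at 82, O at 225, P at 250. The latest is minute 250.

250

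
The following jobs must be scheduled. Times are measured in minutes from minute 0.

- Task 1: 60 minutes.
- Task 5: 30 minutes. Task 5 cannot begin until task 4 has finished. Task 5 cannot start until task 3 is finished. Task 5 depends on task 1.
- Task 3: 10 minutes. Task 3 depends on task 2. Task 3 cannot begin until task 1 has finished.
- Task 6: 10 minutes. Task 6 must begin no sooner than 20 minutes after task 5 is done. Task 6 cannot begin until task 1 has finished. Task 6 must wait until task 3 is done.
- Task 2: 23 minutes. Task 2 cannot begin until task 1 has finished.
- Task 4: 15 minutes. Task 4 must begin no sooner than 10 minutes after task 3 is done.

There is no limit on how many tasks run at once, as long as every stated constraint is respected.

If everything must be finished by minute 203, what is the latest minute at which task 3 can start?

108

To finish by minute 203, task 6 (duration 10) must start no later than minute 193.
Task 5 has to be done before task 6 (must start by minute 193, minus 20-minute gap → minute 173). That means finishing by minute 173, i.e. starting by 173 − 30 = minute 143.
Task 4 feeds into task 5 (must start by minute 143); so task 4 must finish by minute 143 and therefore start by minute 128.
Task 3 feeds task 4 (must start by minute 128, minus 10-minute gap → minute 118); task 5 (must start by minute 143); task 6 (must start by minute 193). Taking the minimum, task 3 must finish by minute 118 and start by 118 − 10 = minute 108.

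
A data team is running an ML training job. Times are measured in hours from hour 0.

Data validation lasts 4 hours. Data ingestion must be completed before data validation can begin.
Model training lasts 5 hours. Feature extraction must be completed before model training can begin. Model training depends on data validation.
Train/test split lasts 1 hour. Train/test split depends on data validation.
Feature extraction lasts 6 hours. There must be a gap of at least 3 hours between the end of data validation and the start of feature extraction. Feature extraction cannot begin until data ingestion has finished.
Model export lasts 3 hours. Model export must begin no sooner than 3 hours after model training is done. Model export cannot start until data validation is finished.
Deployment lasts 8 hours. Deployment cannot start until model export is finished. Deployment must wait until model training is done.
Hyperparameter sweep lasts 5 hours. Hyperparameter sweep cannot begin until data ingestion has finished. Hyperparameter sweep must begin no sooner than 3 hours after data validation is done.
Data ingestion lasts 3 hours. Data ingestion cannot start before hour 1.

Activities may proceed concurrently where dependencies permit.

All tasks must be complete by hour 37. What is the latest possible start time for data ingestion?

2

Deployment has no dependents, so it just needs to finish by hour 37. Starting by 37 − 8 = hour 29 achieves that.
Model export must finish before deployment (must start by hour 29). With a 3-hour duration, model export must start by 29 − 3 = hour 26.
For model training: model export (must start by hour 26, minus 3-hour gap → hour 23); deployment (must start by hour 29). The most restrictive is hour 23; with a 5-hour duration, model training must start by hour 18.
Feature extraction must finish before model training (must start by hour 18). With a 6-hour duration, feature extraction must start by 18 − 6 = hour 12.
To finish by hour 37, train/test split (duration 1) must start no later than hour 36.
To finish by hour 37, hyperparameter sweep (duration 5) must start no later than hour 32.
Data validation must finish in time for feature extraction (must start by hour 12, minus 3-hour gap → hour 9); train/test split (must start by hour 36); hyperparameter sweep (must start by hour 32, minus 3-hour gap → hour 29); model training (must start by hour 18); model export (must start by hour 26). The tightest is hour 9, so data validation must start by 9 − 4 = hour 5.
Data ingestion must finish in time for data validation (must start by hour 5); feature extraction (must start by hour 12); hyperparameter sweep (must start by hour 32). The tightest is hour 5, so data ingestion must start by 5 − 3 = hour 2.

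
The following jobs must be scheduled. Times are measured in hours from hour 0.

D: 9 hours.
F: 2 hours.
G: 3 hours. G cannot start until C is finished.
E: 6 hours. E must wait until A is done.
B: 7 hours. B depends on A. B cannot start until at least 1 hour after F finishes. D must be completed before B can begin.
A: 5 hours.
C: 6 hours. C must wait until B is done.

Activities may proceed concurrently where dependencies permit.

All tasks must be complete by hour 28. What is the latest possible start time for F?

To finish by hour 28, G (duration 3) must start no later than hour 25.
C must finish before G (must start by hour 25). With a 6-hour duration, C must start by 25 − 6 = hour 19.
B feeds into C (must start by hour 19); so B must finish by hour 19 and therefore start by hour 12.
F must finish before B (must start by hour 12, minus 1-hour gap → hour 11). With a 2-hour duration, F must start by 11 − 2 = hour 9.

9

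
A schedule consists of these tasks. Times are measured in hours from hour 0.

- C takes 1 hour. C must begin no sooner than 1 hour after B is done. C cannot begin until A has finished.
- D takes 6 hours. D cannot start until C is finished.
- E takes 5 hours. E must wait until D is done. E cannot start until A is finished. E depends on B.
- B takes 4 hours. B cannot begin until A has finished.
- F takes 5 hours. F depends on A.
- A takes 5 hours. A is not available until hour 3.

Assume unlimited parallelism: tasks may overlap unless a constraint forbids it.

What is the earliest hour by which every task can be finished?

25

After its own release at hour 3, A can start at hour 3 and finishes at hour 8.
F cannot begin until A (finishes hour 8). It runs from hour 8 to 8 + 5 = hour 13.
B waits on A (finishes hour 8), so it starts at hour 8 and finishes at 8 + 4 = hour 12.
For C: B (finishes hour 12, plus 1-hour gap → hour 13); A (finishes hour 8). Taking the maximum gives a start of hour 13, and it finishes at 13 + 1 = hour 14.
After C (finishes hour 14), D can start at hour 14 and finishes at hour 20.
E cannot start until D (finishes hour 20); A (finishes hour 8); B (finishes hour 12). The controlling bound is hour 20, so E finishes at 20 + 5 = hour 25.
All tasks are finished once the last one completes. Finish times: A at 8, B at 12, C at 14, D at 20, E at 25, F at 13. The latest is hour 25.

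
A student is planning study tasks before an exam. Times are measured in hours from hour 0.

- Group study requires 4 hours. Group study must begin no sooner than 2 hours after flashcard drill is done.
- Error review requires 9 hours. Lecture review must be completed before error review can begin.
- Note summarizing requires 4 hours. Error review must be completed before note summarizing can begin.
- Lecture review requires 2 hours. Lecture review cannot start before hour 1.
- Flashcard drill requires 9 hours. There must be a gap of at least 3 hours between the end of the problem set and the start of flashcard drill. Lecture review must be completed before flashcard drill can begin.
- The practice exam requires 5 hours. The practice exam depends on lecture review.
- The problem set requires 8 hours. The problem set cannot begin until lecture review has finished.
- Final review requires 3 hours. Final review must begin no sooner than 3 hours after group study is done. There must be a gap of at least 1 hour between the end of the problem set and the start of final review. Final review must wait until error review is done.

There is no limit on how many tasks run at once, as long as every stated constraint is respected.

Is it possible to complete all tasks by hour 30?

After its own release at hour 1, lecture review can start at hour 1 and finishes at hour 3.
Error review waits on lecture review (finishes hour 3), so it starts at hour 3 and finishes at 3 + 9 = hour 12.
Note summarizing waits on error review (finishes hour 12), so it starts at hour 12 and finishes at 12 + 4 = hour 16.
The practice exam waits on lecture review (finishes hour 3), so it starts at hour 3 and finishes at 3 + 5 = hour 8.
The problem set waits on lecture review (finishes hour 3), so it starts at hour 3 and finishes at 3 + 8 = hour 11.
For flashcard drill: the problem set (finishes hour 11, plus 3-hour gap → hour 14); lecture review (finishes hour 3). Taking the maximum gives a start of hour 14, and it finishes at 14 + 9 = hour 23.
Group study waits on flashcard drill (finishes hour 23, plus 2-hour gap → hour 25), so it starts at hour 25 and finishes at 25 + 4 = hour 29.
For final review: group study (finishes hour 29, plus 3-hour gap → hour 32); the problem set (finishes hour 11, plus 1-hour gap → hour 12); error review (finishes hour 12). Taking the maximum gives a start of hour 32, and it finishes at 32 + 3 = hour 35.
The earliest everything can be done is hour 35, which is after the deadline of 30, so it is not possible.

No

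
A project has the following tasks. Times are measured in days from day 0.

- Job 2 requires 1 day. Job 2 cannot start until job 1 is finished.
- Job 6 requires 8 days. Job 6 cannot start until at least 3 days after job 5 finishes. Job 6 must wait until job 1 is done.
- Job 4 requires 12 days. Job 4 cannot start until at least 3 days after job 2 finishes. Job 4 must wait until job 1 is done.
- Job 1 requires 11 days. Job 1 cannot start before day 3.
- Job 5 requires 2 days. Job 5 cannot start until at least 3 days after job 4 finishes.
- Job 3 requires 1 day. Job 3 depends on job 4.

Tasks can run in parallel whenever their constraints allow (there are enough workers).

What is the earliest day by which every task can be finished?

46

Job 1 waits on its own release at day 3, so it starts at day 3 and finishes at 3 + 11 = day 14.
After job 1 (finishes day 14), job 2 can start at day 14 and finishes at day 15.
Job 4 cannot start until job 2 (finishes day 15, plus 3-day gap → day 18); job 1 (finishes day 14). The controlling bound is day 18, so job 4 finishes at 18 + 12 = day 30.
Job 5 waits on job 4 (finishes day 30, plus 3-day gap → day 33), so it starts at day 33 and finishes at 33 + 2 = day 35.
For job 6: job 5 (finishes day 35, plus 3-day gap → day 38); job 1 (finishes day 14). Taking the maximum gives a start of day 38, and it finishes at 38 + 8 = day 46.
Job 3 waits on job 4 (finishes day 30), so it starts at day 30 and finishes at 30 + 1 = day 31.
All tasks are finished once the last one completes. Finish times: Job 1 at 14, Job 2 at 15, Job 3 at 31, Job 4 at 30, Job 5 at 35, Job 6 at 46. The latest is day 46.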